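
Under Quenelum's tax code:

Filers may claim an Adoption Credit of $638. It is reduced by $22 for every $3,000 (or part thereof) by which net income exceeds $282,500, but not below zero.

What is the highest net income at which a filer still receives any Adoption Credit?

$366,500

After 28 increments the reduction is 28 × $22 = $616, leaving $22; one more increment wipes it out. Increment 28 ends at excess 28 × $3,000 = $84,000, so the highest qualifying income is $282,500 + $84,000 = $366,500.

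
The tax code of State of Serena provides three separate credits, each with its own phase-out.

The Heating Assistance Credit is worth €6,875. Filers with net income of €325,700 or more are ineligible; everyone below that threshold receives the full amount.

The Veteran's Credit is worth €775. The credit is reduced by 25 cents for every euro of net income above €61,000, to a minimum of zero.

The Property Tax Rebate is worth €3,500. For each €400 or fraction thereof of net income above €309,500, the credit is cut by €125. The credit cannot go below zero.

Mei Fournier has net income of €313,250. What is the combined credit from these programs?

Heating Assistance Credit: €313,250 is below the €325,700 cutoff, so the full €6,875 applies.
Veteran's Credit: 25% of the €252,250 excess over €61,000 is €63,062.50 ≥ base, so the credit is €0.
Property Tax Rebate: income exceeds €309,500 by €3,750, which is 10 full-or-partial €400 increments; reduction = 10 × €125 = €1,250, leaving €2,250.
Total: €6,875 + €0 + €2,250 = €9,125.

€9,125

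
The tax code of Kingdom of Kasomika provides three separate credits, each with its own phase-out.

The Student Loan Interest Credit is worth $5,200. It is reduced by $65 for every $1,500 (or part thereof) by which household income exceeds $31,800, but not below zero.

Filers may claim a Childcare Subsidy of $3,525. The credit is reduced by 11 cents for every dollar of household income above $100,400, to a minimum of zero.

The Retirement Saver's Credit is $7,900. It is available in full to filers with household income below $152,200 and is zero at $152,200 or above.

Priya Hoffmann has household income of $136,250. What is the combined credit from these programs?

Student Loan Interest Credit: income exceeds $31,800 by $104,450, which is 70 full-or-partial $1,500 increments; reduction = 70 × $65 = $4,550, leaving $650.
Childcare Subsidy: 11% of the $35,850 excess over $100,400 is $3,943.50 ≥ base, so the credit is $0.
Retirement Saver's Credit: $136,250 is below the $152,200 cutoff, so the full $7,900 applies.
Total: $650 + $0 + $7,900 = $8,550.

$8,550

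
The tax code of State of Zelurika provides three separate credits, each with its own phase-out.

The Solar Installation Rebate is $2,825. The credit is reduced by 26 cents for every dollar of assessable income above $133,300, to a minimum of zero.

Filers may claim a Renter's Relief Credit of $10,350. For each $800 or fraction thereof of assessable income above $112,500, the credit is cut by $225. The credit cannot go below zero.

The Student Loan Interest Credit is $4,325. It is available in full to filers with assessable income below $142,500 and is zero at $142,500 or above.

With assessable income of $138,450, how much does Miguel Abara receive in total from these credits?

Solar Installation Rebate: 26% of the $5,150 excess over $133,300 is $1,339; credit = $2,825 − $1,339 = $1,486.
Renter's Relief Credit: income exceeds $112,500 by $25,950, which is 33 full-or-partial $800 increments; reduction = 33 × $225 = $7,425, leaving $2,925.
Student Loan Interest Credit: $138,450 is below the $142,500 cutoff, so the full $4,325 applies.
Total: $1,486 + $2,925 + $4,325 = $8,736.

$8,736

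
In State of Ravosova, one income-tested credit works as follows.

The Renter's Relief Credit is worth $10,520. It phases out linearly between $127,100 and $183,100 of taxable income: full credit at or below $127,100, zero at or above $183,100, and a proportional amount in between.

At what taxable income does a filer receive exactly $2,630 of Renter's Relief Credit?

$169,100

$2,630 is 2,630/10,520 of the full $10,520, so 7,890/10,520 of the $56,000 range has been used: income = $127,100 + $56,000 × 7,890/10,520 = $169,100.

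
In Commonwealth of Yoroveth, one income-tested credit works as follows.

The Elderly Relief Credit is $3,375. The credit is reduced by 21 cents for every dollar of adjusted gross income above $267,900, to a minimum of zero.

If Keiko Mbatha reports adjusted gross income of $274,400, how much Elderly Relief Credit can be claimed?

$2,010

Elderly Relief Credit: 21% of the $6,500 excess over $267,900 is $1,365; credit = $3,375 − $1,365 = $2,010.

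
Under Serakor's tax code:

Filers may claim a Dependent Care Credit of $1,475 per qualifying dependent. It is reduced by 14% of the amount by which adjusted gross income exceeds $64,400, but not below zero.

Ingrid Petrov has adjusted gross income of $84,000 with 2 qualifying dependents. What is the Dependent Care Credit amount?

$206

Dependent Care Credit: base = 2 × $1,475 = $2,950. 14% of the $19,600 excess over $64,400 is $2,744; credit = $2,950 − $2,744 = $206.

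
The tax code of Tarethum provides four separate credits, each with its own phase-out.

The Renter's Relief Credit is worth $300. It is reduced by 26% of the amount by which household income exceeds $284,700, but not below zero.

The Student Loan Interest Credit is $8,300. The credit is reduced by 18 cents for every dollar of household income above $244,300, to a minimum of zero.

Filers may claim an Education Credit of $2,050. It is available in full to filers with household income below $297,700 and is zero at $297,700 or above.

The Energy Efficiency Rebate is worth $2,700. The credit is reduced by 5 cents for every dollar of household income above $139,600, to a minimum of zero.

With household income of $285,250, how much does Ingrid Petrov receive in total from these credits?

Renter's Relief Credit: 26% of the $550 excess over $284,700 is $143; credit = $300 − $143 = $157.
Student Loan Interest Credit: 18% of the $40,950 excess over $244,300 is $7,371; credit = $8,300 − $7,371 = $929.
Education Credit: $285,250 is below the $297,700 cutoff, so the full $2,050 applies.
Energy Efficiency Rebate: 5% of the $145,650 excess over $139,600 is $7,282.50 ≥ base, so the credit is $0.
Total: $157 + $929 + $2,050 + $0 = $3,136.

$3,136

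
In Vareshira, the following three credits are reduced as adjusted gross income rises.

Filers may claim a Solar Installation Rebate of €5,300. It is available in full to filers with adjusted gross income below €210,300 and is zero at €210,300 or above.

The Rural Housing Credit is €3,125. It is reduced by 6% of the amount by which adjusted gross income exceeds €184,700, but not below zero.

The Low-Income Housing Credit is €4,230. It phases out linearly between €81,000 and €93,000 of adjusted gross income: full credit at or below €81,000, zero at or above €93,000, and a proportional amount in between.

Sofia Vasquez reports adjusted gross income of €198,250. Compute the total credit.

€7,612

Solar Installation Rebate: €198,250 is below the €210,300 cutoff, so the full €5,300 applies.
Rural Housing Credit: 6% of the €13,550 excess over €184,700 is €813; credit = €3,125 − €813 = €2,312.
Low-Income Housing Credit: €198,250 is at or above €93,000, so the credit is €0.
Total: €5,300 + €2,312 + €0 = €7,612.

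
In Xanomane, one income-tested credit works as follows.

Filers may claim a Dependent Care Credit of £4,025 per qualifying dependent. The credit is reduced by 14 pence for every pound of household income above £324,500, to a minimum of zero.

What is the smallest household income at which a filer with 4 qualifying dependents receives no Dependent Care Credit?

Full credit = 4 × £4,025 = £16,100.
The credit falls by 14% of each pound above £324,500, so it reaches zero when the excess is £16,100 / 14% = £115,000: income = £324,500 + £115,000 = £439,500.

£439,500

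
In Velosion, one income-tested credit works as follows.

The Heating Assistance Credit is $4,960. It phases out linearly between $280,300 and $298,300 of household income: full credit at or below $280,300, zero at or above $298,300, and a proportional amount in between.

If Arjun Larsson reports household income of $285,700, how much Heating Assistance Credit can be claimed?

$3,472

Heating Assistance Credit: $285,700 is $5,400 into a $18,000 phase-out range, leaving 12,600/18,000 of the credit: $4,960 × 12,600/18,000 = $3,472.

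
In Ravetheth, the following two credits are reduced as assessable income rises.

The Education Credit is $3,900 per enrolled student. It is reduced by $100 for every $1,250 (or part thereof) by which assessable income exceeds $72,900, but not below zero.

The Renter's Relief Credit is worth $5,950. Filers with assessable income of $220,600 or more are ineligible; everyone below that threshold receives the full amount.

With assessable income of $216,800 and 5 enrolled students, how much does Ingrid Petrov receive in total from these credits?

Education Credit: base = 5 × $3,900 = $19,500. income exceeds $72,900 by $143,900, which is 116 full-or-partial $1,250 increments; reduction = 116 × $100 = $11,600, leaving $7,900.
Renter's Relief Credit: $216,800 is below the $220,600 cutoff, so the full $5,950 applies.
Total: $7,900 + $5,950 = $13,850.

$13,850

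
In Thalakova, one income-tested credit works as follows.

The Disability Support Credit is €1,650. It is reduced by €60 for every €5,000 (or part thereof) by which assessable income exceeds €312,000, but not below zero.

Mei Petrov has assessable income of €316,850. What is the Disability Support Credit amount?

Disability Support Credit: income exceeds €312,000 by €4,850, which is 1 full-or-partial €5,000 increment; reduction = 1 × €60 = €60, leaving €1,590.

€1,590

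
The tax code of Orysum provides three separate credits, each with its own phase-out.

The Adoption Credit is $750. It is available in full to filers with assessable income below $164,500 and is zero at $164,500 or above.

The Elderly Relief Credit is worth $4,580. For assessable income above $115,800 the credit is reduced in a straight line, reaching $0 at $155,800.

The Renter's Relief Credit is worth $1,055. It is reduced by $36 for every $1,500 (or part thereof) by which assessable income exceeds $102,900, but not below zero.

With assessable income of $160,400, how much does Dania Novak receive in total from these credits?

Adoption Credit: $160,400 is below the $164,500 cutoff, so the full $750 applies.
Elderly Relief Credit: $160,400 is at or above $155,800, so the credit is $0.
Renter's Relief Credit: income exceeds $102,900 by $57,500 → 39 increments × $36 = $1,404 ≥ base, so the credit is $0.
Total: $750 + $0 + $0 = $750.

$750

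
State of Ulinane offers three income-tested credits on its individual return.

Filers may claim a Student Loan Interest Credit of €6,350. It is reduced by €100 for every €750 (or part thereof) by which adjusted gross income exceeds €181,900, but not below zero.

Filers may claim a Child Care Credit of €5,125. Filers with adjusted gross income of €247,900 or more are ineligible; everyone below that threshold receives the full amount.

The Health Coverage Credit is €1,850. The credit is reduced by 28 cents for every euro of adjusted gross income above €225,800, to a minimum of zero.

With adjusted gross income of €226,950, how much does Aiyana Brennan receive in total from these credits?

€6,903

Student Loan Interest Credit: income exceeds €181,900 by €45,050, which is 61 full-or-partial €750 increments; reduction = 61 × €100 = €6,100, leaving €250.
Child Care Credit: €226,950 is below the €247,900 cutoff, so the full €5,125 applies.
Health Coverage Credit: 28% of the €1,150 excess over €225,800 is €322; credit = €1,850 − €322 = €1,528.
Total: €250 + €5,125 + €1,528 = €6,903.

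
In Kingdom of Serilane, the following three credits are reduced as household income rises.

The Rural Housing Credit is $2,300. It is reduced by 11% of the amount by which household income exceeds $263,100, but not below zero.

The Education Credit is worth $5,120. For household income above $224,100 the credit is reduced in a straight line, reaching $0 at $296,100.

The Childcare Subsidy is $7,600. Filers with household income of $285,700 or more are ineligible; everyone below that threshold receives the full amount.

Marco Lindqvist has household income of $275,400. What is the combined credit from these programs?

$10,019

Rural Housing Credit: 11% of the $12,300 excess over $263,100 is $1,353; credit = $2,300 − $1,353 = $947.
Education Credit: $275,400 is $51,300 into a $72,000 phase-out range, leaving 20,700/72,000 of the credit: $5,120 × 20,700/72,000 = $1,472.
Childcare Subsidy: $275,400 is below the $285,700 cutoff, so the full $7,600 applies.
Total: $947 + $1,472 + $7,600 = $10,019.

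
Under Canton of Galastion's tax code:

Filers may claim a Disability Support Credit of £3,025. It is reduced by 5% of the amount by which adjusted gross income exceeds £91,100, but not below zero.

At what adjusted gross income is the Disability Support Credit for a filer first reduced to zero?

The credit falls by 5% of each pound above £91,100, so it reaches zero when the excess is £3,025 / 5% = £60,500: income = £91,100 + £60,500 = £151,600.

£151,600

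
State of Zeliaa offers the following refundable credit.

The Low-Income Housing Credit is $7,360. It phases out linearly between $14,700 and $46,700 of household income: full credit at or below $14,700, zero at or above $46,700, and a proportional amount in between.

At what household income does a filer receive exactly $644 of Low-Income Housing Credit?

$644 is 644/7,360 of the full $7,360, so 6,716/7,360 of the $32,000 range has been used: income = $14,700 + $32,000 × 6,716/7,360 = $43,900.

$43,900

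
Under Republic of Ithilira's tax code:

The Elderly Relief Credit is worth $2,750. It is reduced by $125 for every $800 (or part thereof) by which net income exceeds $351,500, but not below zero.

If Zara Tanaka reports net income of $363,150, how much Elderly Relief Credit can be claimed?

$875

Elderly Relief Credit: income exceeds $351,500 by $11,650, which is 15 full-or-partial $800 increments; reduction = 15 × $125 = $1,875, leaving $875.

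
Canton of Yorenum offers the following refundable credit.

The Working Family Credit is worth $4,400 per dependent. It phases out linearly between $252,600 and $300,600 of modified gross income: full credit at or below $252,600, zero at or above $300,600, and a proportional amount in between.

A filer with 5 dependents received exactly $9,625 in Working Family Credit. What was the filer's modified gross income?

$279,600

Full credit = 5 × $4,400 = $22,000.
$9,625 is 9,625/22,000 of the full $22,000, so 12,375/22,000 of the $48,000 range has been used: income = $252,600 + $48,000 × 12,375/22,000 = $279,600.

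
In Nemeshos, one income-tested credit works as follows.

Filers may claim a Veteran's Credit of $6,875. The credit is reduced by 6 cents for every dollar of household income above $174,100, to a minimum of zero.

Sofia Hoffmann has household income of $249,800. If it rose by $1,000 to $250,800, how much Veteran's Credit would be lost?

$60

At $249,800 — 6% of the $75,700 excess over $174,100 is $4,542; credit = $6,875 − $4,542 = $2,333.
At $250,800 — 6% of the $76,700 excess over $174,100 is $4,602; credit = $6,875 − $4,602 = $2,273.
Lost: $2,333 − $2,273 = $60.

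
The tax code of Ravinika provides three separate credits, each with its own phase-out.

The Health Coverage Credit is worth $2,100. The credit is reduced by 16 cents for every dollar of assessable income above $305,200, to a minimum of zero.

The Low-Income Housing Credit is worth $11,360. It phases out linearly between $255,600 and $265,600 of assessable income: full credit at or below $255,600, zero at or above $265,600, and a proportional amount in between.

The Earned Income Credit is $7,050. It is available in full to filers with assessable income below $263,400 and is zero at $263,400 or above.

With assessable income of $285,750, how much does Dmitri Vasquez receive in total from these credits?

Health Coverage Credit: $285,750 is at or below the $305,200 threshold, so the full $2,100 applies.
Low-Income Housing Credit: $285,750 is at or above $265,600, so the credit is $0.
Earned Income Credit: $285,750 meets or exceeds the $263,400 cutoff, so the credit is $0.
Total: $2,100 + $0 + $0 = $2,100.

$2,100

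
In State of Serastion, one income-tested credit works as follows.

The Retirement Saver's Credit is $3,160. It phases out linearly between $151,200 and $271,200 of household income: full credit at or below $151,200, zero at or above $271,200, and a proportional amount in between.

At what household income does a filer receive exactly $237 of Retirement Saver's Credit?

$262,200

$237 is 237/3,160 of the full $3,160, so 2,923/3,160 of the $120,000 range has been used: income = $151,200 + $120,000 × 2,923/3,160 = $262,200.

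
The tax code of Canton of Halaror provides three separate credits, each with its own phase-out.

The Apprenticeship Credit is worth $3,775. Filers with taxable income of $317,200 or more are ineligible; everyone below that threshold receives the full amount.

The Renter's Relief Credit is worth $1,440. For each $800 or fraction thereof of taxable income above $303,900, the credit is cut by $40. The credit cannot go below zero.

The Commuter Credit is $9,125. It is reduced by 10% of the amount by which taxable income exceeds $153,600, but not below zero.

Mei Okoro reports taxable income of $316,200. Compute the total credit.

Apprenticeship Credit: $316,200 is below the $317,200 cutoff, so the full $3,775 applies.
Renter's Relief Credit: income exceeds $303,900 by $12,300, which is 16 full-or-partial $800 increments; reduction = 16 × $40 = $640, leaving $800.
Commuter Credit: 10% of the $162,600 excess over $153,600 is $16,260 ≥ base, so the credit is $0.
Total: $3,775 + $800 + $0 = $4,575.

$4,575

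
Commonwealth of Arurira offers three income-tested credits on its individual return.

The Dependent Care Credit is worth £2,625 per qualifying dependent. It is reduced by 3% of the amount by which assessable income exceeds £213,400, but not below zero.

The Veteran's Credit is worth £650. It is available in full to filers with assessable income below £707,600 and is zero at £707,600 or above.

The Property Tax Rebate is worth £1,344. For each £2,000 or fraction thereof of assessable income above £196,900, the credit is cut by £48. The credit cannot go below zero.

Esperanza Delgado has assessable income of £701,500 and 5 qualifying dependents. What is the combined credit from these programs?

£650

Dependent Care Credit: base = 5 × £2,625 = £13,125. 3% of the £488,100 excess over £213,400 is £14,643 ≥ base, so the credit is £0.
Veteran's Credit: £701,500 is below the £707,600 cutoff, so the full £650 applies.
Property Tax Rebate: income exceeds £196,900 by £504,600 → 253 increments × £48 = £12,144 ≥ base, so the credit is £0.
Total: £0 + £650 + £0 = £650.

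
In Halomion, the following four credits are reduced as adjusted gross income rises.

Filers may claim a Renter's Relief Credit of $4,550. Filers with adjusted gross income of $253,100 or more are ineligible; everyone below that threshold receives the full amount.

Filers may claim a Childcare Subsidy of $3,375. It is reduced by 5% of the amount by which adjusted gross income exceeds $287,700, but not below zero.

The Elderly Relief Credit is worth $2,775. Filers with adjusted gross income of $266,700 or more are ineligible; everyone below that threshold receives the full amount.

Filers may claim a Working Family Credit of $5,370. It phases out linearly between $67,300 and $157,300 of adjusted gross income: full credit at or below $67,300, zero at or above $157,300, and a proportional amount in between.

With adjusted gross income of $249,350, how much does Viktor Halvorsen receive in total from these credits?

Renter's Relief Credit: $249,350 is below the $253,100 cutoff, so the full $4,550 applies.
Childcare Subsidy: $249,350 is at or below the $287,700 threshold, so the full $3,375 applies.
Elderly Relief Credit: $249,350 is below the $266,700 cutoff, so the full $2,775 applies.
Working Family Credit: $249,350 is at or above $157,300, so the credit is $0.
Total: $4,550 + $3,375 + $2,775 + $0 = $10,700.

$10,700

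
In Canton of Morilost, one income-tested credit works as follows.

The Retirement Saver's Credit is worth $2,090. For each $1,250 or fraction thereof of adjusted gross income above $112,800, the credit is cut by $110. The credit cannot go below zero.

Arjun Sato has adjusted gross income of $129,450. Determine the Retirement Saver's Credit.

Retirement Saver's Credit: income exceeds $112,800 by $16,650, which is 14 full-or-partial $1,250 increments; reduction = 14 × $110 = $1,540, leaving $550.

$550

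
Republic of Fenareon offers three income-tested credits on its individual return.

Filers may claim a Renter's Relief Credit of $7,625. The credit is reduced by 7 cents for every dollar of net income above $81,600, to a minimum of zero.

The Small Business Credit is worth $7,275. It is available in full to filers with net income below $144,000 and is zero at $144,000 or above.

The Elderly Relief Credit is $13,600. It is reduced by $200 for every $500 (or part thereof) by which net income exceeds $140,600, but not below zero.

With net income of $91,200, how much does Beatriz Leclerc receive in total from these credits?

$27,828

Renter's Relief Credit: 7% of the $9,600 excess over $81,600 is $672; credit = $7,625 − $672 = $6,953.
Small Business Credit: $91,200 is below the $144,000 cutoff, so the full $7,275 applies.
Elderly Relief Credit: $91,200 is at or below the $140,600 threshold, so the full $13,600 applies.
Total: $6,953 + $7,275 + $13,600 = $27,828.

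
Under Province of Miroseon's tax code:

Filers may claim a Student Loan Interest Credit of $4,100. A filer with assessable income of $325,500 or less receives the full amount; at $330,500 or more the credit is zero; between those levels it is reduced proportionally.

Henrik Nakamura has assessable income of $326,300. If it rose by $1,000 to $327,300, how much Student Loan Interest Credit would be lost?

At $326,300 — $326,300 is $800 into a $5,000 phase-out range, leaving 4,200/5,000 of the credit: $4,100 × 4,200/5,000 = $3,444.
At $327,300 — $327,300 is $1,800 into a $5,000 phase-out range, leaving 3,200/5,000 of the credit: $4,100 × 3,200/5,000 = $2,624.
Lost: $3,444 − $2,624 = $820.

$820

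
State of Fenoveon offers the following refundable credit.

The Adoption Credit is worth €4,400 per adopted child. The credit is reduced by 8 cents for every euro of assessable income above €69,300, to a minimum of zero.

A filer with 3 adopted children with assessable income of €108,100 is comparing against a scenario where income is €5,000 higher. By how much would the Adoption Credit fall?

At €108,100 — base = 3 × €4,400 = €13,200. 8% of the €38,800 excess over €69,300 is €3,104; credit = €13,200 − €3,104 = €10,096.
At €113,100 — base = 3 × €4,400 = €13,200. 8% of the €43,800 excess over €69,300 is €3,504; credit = €13,200 − €3,504 = €9,696.
Lost: €10,096 − €9,696 = €400.

€400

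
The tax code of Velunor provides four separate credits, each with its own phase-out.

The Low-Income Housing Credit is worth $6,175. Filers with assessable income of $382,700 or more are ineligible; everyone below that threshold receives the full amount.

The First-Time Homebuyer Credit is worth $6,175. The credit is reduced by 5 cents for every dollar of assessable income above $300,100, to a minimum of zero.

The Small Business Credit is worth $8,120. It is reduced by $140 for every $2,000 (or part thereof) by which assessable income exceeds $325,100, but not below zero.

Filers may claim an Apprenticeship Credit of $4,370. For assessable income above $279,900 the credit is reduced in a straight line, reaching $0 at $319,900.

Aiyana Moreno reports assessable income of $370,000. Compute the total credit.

$13,755

Low-Income Housing Credit: $370,000 is below the $382,700 cutoff, so the full $6,175 applies.
First-Time Homebuyer Credit: 5% of the $69,900 excess over $300,100 is $3,495; credit = $6,175 − $3,495 = $2,680.
Small Business Credit: income exceeds $325,100 by $44,900, which is 23 full-or-partial $2,000 increments; reduction = 23 × $140 = $3,220, leaving $4,900.
Apprenticeship Credit: $370,000 is at or above $319,900, so the credit is $0.
Total: $6,175 + $2,680 + $4,900 + $0 = $13,755.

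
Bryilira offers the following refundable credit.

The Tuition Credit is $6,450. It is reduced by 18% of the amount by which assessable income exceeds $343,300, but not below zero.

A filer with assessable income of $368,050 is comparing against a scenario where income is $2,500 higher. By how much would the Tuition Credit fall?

$450

At $368,050 — 18% of the $24,750 excess over $343,300 is $4,455; credit = $6,450 − $4,455 = $1,995.
At $370,550 — 18% of the $27,250 excess over $343,300 is $4,905; credit = $6,450 − $4,905 = $1,545.
Lost: $1,995 − $1,545 = $450.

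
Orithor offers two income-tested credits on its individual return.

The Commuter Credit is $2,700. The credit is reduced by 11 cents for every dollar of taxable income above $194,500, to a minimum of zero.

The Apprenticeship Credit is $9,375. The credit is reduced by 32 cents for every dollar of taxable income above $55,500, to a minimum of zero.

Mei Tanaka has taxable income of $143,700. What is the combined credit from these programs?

$2,700

Commuter Credit: $143,700 is at or below the $194,500 threshold, so the full $2,700 applies.
Apprenticeship Credit: 32% of the $88,200 excess over $55,500 is $28,224 ≥ base, so the credit is $0.
Total: $2,700 + $0 = $2,700.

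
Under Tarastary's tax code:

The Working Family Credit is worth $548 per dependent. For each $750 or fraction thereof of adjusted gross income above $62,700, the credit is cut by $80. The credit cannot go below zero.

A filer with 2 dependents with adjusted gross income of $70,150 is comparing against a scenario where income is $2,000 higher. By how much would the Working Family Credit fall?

At $70,150 — base = 2 × $548 = $1,096. income exceeds $62,700 by $7,450, which is 10 full-or-partial $750 increments; reduction = 10 × $80 = $800, leaving $296.
At $72,150 — base = 2 × $548 = $1,096. income exceeds $62,700 by $9,450, which is 13 full-or-partial $750 increments; reduction = 13 × $80 = $1,040, leaving $56.
Lost: $296 − $56 = $240.

$240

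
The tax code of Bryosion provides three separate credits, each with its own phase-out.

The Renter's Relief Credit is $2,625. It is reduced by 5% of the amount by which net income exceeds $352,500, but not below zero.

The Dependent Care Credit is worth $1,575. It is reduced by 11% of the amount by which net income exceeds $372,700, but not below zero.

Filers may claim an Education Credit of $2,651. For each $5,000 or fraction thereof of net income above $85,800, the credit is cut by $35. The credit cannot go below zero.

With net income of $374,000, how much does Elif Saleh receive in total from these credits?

Renter's Relief Credit: 5% of the $21,500 excess over $352,500 is $1,075; credit = $2,625 − $1,075 = $1,550.
Dependent Care Credit: 11% of the $1,300 excess over $372,700 is $143; credit = $1,575 − $143 = $1,432.
Education Credit: income exceeds $85,800 by $288,200, which is 58 full-or-partial $5,000 increments; reduction = 58 × $35 = $2,030, leaving $621.
Total: $1,550 + $1,432 + $621 = $3,603.

$3,603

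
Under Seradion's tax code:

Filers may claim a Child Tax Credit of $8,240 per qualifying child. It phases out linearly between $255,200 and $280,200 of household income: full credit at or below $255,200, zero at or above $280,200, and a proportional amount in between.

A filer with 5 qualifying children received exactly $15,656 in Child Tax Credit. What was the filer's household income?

Full credit = 5 × $8,240 = $41,200.
$15,656 is 15,656/41,200 of the full $41,200, so 25,544/41,200 of the $25,000 range has been used: income = $255,200 + $25,000 × 25,544/41,200 = $270,700.

$270,700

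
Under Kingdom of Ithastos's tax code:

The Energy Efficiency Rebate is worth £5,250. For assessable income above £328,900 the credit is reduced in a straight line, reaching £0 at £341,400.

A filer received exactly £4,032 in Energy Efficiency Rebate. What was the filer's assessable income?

£331,800

£4,032 is 4,032/5,250 of the full £5,250, so 1,218/5,250 of the £12,500 range has been used: income = £328,900 + £12,500 × 1,218/5,250 = £331,800.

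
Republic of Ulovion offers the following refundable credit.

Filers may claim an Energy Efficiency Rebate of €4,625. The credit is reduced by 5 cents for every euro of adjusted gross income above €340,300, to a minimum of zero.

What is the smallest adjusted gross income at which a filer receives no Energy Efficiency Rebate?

The credit falls by 5% of each euro above €340,300, so it reaches zero when the excess is €4,625 / 5% = €92,500: income = €340,300 + €92,500 = €432,800.

€432,800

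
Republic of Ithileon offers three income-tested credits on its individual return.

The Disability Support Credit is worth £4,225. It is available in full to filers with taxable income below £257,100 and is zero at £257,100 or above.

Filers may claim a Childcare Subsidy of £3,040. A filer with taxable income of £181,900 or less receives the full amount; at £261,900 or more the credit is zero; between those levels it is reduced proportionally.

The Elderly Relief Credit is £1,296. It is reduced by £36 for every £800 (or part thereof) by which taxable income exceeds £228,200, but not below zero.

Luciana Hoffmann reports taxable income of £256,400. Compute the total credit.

Disability Support Credit: £256,400 is below the £257,100 cutoff, so the full £4,225 applies.
Childcare Subsidy: £256,400 is £74,500 into a £80,000 phase-out range, leaving 5,500/80,000 of the credit: £3,040 × 5,500/80,000 = £209.
Elderly Relief Credit: income exceeds £228,200 by £28,200 → 36 increments × £36 = £1,296 ≥ base, so the credit is £0.
Total: £4,225 + £209 + £0 = £4,434.

£4,434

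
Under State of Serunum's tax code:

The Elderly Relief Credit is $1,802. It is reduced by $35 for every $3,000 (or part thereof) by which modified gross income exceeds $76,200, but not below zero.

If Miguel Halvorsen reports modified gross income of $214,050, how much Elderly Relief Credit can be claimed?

$192

Elderly Relief Credit: income exceeds $76,200 by $137,850, which is 46 full-or-partial $3,000 increments; reduction = 46 × $35 = $1,610, leaving $192.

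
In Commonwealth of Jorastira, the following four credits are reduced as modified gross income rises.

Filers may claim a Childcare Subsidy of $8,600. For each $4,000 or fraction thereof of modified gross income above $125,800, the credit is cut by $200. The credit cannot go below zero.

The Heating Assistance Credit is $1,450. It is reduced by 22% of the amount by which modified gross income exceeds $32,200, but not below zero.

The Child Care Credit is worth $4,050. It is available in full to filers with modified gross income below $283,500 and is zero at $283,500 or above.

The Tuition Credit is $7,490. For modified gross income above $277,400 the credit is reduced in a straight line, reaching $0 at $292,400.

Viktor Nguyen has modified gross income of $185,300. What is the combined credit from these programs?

$17,140

Childcare Subsidy: income exceeds $125,800 by $59,500, which is 15 full-or-partial $4,000 increments; reduction = 15 × $200 = $3,000, leaving $5,600.
Heating Assistance Credit: 22% of the $153,100 excess over $32,200 is $33,682 ≥ base, so the credit is $0.
Child Care Credit: $185,300 is below the $283,500 cutoff, so the full $4,050 applies.
Tuition Credit: $185,300 is at or below the $277,400 threshold, so the full $7,490 applies.
Total: $5,600 + $0 + $4,050 + $7,490 = $17,140.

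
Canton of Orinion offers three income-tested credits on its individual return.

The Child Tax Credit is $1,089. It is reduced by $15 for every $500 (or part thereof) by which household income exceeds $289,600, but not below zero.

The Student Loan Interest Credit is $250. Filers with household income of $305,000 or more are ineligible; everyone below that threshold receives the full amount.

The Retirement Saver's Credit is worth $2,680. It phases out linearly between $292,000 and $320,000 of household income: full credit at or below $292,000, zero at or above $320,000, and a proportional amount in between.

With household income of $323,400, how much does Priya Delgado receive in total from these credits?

$69

Child Tax Credit: income exceeds $289,600 by $33,800, which is 68 full-or-partial $500 increments; reduction = 68 × $15 = $1,020, leaving $69.
Student Loan Interest Credit: $323,400 meets or exceeds the $305,000 cutoff, so the credit is $0.
Retirement Saver's Credit: $323,400 is at or above $320,000, so the credit is $0.
Total: $69 + $0 + $0 = $69.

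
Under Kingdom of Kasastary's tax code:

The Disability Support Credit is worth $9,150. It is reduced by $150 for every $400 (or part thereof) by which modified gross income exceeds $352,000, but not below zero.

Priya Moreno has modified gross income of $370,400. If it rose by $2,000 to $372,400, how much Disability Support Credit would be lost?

At $370,400 — income exceeds $352,000 by $18,400, which is 46 full-or-partial $400 increments; reduction = 46 × $150 = $6,900, leaving $2,250.
At $372,400 — income exceeds $352,000 by $20,400, which is 51 full-or-partial $400 increments; reduction = 51 × $150 = $7,650, leaving $1,500.
Lost: $2,250 − $1,500 = $750.

$750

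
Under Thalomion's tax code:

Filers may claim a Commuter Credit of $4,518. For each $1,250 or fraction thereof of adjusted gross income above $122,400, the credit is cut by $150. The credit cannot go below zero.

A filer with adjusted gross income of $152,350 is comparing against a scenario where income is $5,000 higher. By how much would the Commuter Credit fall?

$600

At $152,350 — income exceeds $122,400 by $29,950, which is 24 full-or-partial $1,250 increments; reduction = 24 × $150 = $3,600, leaving $918.
At $157,350 — income exceeds $122,400 by $34,950, which is 28 full-or-partial $1,250 increments; reduction = 28 × $150 = $4,200, leaving $318.
Lost: $918 − $318 = $600.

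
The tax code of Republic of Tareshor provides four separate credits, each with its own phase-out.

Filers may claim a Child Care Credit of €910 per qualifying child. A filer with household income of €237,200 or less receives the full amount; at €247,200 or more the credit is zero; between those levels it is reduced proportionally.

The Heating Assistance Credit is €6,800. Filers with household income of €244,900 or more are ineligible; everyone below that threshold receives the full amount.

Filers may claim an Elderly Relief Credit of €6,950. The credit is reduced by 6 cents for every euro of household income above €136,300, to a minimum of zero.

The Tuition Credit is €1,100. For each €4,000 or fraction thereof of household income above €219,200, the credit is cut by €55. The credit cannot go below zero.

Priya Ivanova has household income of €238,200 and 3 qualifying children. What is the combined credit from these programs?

€10,918

Child Care Credit: base = 3 × €910 = €2,730. €238,200 is €1,000 into a €10,000 phase-out range, leaving 9,000/10,000 of the credit: €2,730 × 9,000/10,000 = €2,457.
Heating Assistance Credit: €238,200 is below the €244,900 cutoff, so the full €6,800 applies.
Elderly Relief Credit: 6% of the €101,900 excess over €136,300 is €6,114; credit = €6,950 − €6,114 = €836.
Tuition Credit: income exceeds €219,200 by €19,000, which is 5 full-or-partial €4,000 increments; reduction = 5 × €55 = €275, leaving €825.
Total: €2,457 + €6,800 + €836 + €825 = €10,918.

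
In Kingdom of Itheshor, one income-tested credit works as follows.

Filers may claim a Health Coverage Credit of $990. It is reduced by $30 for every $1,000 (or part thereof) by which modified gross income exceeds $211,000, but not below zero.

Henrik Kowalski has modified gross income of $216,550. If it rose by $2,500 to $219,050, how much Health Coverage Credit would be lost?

At $216,550 — income exceeds $211,000 by $5,550, which is 6 full-or-partial $1,000 increments; reduction = 6 × $30 = $180, leaving $810.
At $219,050 — income exceeds $211,000 by $8,050, which is 9 full-or-partial $1,000 increments; reduction = 9 × $30 = $270, leaving $720.
Lost: $810 − $720 = $90.

$90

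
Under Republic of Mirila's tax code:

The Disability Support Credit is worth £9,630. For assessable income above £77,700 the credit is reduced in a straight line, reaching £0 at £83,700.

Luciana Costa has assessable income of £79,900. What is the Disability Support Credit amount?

£6,099

Disability Support Credit: £79,900 is £2,200 into a £6,000 phase-out range, leaving 3,800/6,000 of the credit: £9,630 × 3,800/6,000 = £6,099.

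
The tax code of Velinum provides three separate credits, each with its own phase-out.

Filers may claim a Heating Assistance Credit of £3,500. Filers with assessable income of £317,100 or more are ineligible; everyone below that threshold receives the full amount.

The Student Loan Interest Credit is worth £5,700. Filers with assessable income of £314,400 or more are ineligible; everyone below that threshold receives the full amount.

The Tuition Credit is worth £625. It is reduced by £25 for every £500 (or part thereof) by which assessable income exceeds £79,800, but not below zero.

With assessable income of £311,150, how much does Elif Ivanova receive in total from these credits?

£9,200

Heating Assistance Credit: £311,150 is below the £317,100 cutoff, so the full £3,500 applies.
Student Loan Interest Credit: £311,150 is below the £314,400 cutoff, so the full £5,700 applies.
Tuition Credit: income exceeds £79,800 by £231,350 → 463 increments × £25 = £11,575 ≥ base, so the credit is £0.
Total: £3,500 + £5,700 + £0 = £9,200.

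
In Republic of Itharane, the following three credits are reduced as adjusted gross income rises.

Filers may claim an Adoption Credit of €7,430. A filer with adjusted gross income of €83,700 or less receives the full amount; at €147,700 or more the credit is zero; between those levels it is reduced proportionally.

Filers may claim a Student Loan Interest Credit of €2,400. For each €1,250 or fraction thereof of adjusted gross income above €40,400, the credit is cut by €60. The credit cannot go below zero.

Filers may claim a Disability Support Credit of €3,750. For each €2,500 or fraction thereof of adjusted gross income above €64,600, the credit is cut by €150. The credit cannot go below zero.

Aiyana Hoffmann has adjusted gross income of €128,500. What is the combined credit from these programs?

Adoption Credit: €128,500 is €44,800 into a €64,000 phase-out range, leaving 19,200/64,000 of the credit: €7,430 × 19,200/64,000 = €2,229.
Student Loan Interest Credit: income exceeds €40,400 by €88,100 → 71 increments × €60 = €4,260 ≥ base, so the credit is €0.
Disability Support Credit: income exceeds €64,600 by €63,900 → 26 increments × €150 = €3,900 ≥ base, so the credit is €0.
Total: €2,229 + €0 + €0 = €2,229.

€2,229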